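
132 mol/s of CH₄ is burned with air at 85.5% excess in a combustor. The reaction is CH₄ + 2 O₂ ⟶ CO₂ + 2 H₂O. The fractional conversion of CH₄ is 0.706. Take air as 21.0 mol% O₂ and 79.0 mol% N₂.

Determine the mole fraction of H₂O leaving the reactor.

Stoichiometric O₂ = 2 × 132 = 264 mol/s; O₂ fed = 264 × 1.855 = 489.7 mol/s.
N₂ fed = 489.7 × 79/21 = 1842 mol/s.
Fuel reacted = 0.706 × 132 → ξ = 93.19 mol/s.
Outlet (n = n₀ + ν ξ):
  CH₄: 132 − 1(93.19) = 38.81
  O₂: 489.7 − 2(93.19) = 303.3
  N₂: 1842 (inert)
  CO₂: 0 + 1(93.19) = 93.19
  H₂O: 0 + 2(93.19) = 186.4
Total out = 2464 mol/s; y_H₂O = 186.4 / 2464 = 0.07564.

0.0756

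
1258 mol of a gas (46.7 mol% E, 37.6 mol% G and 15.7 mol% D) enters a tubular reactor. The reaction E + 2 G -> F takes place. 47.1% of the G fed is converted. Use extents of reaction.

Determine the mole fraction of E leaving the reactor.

G reacted = 0.471 × 473 = 222.8 mol; ν_G = −2, so ξ = 222.8/2 = 111.4 mol.
Outlet amounts (n = n₀ + ν ξ):
  E: 587.5 − 1(111.4) = 476.1
  G: 473 − 2(111.4) = 250.2
  F: 0 + 1(111.4) = 111.4
  D: 197.5 (inert)
Total out = 1035 mol; y_E = 476.1 / 1035 = 0.4599.

0.46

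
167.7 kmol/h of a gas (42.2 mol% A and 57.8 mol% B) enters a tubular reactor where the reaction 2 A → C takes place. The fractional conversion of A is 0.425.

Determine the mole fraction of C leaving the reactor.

0.0985

A reacted = 0.425 × 70.77 = 30.08 kmol/h; ν_A = −2, so ξ = 30.08/2 = 15.04 kmol/h.
Outlet amounts (n = n₀ + ν ξ):
  A: 70.77 − 2(15.04) = 40.69
  C: 0 + 1(15.04) = 15.04
  B: 96.93 (inert)
Total out = 152.7 kmol/h; y_C = 15.04 / 152.7 = 0.09851.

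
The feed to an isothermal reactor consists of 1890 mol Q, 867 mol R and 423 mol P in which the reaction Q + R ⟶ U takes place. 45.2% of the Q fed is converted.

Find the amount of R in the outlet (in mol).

Q reacted = 0.452 × 1890 = 854.3 mol; ν_Q = −1, so ξ = 854.3/1 = 854.3 mol.
Outlet amounts (n = n₀ + ν ξ):
  Q: 1890 − 1(854.3) = 1036
  R: 867 − 1(854.3) = 12.72
  U: 0 + 1(854.3) = 854.3
  P: 423 (inert)

12.7 mol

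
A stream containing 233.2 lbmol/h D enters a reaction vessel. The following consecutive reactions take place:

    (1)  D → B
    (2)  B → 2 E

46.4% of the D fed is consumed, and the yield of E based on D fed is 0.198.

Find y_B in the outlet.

0.332

Conversion of D: D consumed = 1ξ₁ = 0.464 × 233.2 → ξ₁ = 108.2 lbmol/h.
Yield of E: 2ξ₂ / 233.2 = 0.198 → ξ₂ = 23.09 lbmol/h.
Outlet amounts (n = n₀ + Σ ν·ξ):
  D: 233.2 − 1(108.2) = 125
  B: 0 + 1(108.2) − 1(23.09) = 85.12
  E: 0 + 2(23.09) = 46.17
Total out = 256.3 lbmol/h; y_B = 85.12 / 256.3 = 0.3321.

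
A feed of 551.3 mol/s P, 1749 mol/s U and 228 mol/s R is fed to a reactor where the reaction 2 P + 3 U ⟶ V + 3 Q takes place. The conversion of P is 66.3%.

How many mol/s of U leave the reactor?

P reacted = 0.663 × 551.3 = 365.5 mol/s; ν_P = −2, so ξ = 365.5/2 = 182.8 mol/s.
Outlet amounts (n = n₀ + ν ξ):
  P: 551.3 − 2(182.8) = 185.8
  U: 1749 − 3(182.8) = 1201
  V: 0 + 1(182.8) = 182.8
  Q: 0 + 3(182.8) = 548.3
  R: 228 (inert)

1200 mol/s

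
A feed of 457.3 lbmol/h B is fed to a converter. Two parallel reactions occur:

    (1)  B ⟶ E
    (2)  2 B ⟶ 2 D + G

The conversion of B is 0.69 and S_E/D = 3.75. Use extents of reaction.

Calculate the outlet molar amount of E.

Conversion of B: B consumed = 0.69 × 457.3 = 315.5 lbmol/h = 1ξ₁ + 2ξ₂.
Selectivity: 1ξ₁ / (2ξ₂) = 3.75 → ξ₁ = 7.5 ξ₂.
Substitute: (1·7.5 + 2) ξ₂ = 315.5 → ξ₂ = 33.21 lbmol/h, ξ₁ = 249.1 lbmol/h.
Outlet amounts (n = n₀ + Σ ν·ξ):
  B: 457.3 − 1(249.1) − 2(33.21) = 141.8
  E: 0 + 1(249.1) = 249.1
  D: 0 + 2(33.21) = 66.43
  G: 0 + 1(33.21) = 33.21

249 lbmol/h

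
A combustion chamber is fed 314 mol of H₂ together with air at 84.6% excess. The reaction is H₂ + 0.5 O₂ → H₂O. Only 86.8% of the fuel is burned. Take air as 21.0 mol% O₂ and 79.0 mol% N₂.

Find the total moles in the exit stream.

Stoichiometric O₂ = 0.5 × 314 = 157 mol; O₂ fed = 157 × 1.846 = 289.8 mol.
N₂ fed = 289.8 × 79/21 = 1090 mol.
Fuel reacted = 0.868 × 314 → ξ = 272.6 mol.
Outlet (n = n₀ + ν ξ):
  H₂: 314 − 1(272.6) = 41.45
  O₂: 289.8 − 0.5(272.6) = 153.5
  N₂: 1090 (inert)
  H₂O: 0 + 1(272.6) = 272.6
Total out = 41.45 + 153.5 + 1090 + 272.6 = 1558 mol.

1560 mol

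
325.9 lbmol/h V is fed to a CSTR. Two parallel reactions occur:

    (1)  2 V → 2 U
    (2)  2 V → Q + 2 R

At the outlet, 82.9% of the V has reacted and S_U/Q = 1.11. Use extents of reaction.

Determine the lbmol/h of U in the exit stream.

Conversion of V: V consumed = 0.829 × 325.9 = 270.2 lbmol/h = 2ξ₁ + 2ξ₂.
Selectivity: 2ξ₁ / (1ξ₂) = 1.11 → ξ₁ = 0.555 ξ₂.
Substitute: (2·0.555 + 2) ξ₂ = 270.2 → ξ₂ = 86.87 lbmol/h, ξ₁ = 48.21 lbmol/h.
Outlet amounts (n = n₀ + Σ ν·ξ):
  V: 325.9 − 2(48.21) − 2(86.87) = 55.73
  U: 0 + 2(48.21) = 96.43
  Q: 0 + 1(86.87) = 86.87
  R: 0 + 2(86.87) = 173.7

96.4 lbmol/h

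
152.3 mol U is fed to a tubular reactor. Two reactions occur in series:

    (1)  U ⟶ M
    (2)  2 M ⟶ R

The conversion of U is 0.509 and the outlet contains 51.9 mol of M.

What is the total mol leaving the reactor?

139 mol

Conversion of U: U consumed = 1ξ₁ = 0.509 × 152.3 → ξ₁ = 77.52 mol.
M balance: n_M = 0 + 1ξ₁ − 2ξ₂ = 51.9 → ξ₂ = (1·77.52 − 51.9)/2 = 12.81 mol.
Outlet amounts (n = n₀ + Σ ν·ξ):
  U: 152.3 − 1(77.52) = 74.78
  M: 0 + 1(77.52) − 2(12.81) = 51.9
  R: 0 + 1(12.81) = 12.81
Total out = 74.78 + 51.9 + 12.81 = 139.5 mol.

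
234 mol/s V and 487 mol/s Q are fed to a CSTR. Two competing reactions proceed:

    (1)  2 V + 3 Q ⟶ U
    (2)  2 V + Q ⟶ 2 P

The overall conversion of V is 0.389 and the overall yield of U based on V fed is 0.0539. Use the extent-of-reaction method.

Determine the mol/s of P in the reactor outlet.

Yield of U: 1ξ₁ / 234 = 0.0539 → ξ₁ = 12.61 mol/s.
Conversion of V: 2ξ₁ + 2ξ₂ = 0.389 × 234 = 91.03 → ξ₂ = 32.9 mol/s.
Outlet amounts (n = n₀ + Σ ν·ξ):
  V: 234 − 2(12.61) − 2(32.9) = 143
  Q: 487 − 3(12.61) − 1(32.9) = 416.3
  U: 0 + 1(12.61) = 12.61
  P: 0 + 2(32.9) = 65.8

65.8 mol/s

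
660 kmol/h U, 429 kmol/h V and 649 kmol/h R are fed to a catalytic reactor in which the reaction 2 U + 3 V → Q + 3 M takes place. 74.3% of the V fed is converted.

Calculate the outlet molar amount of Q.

V reacted = 0.743 × 429 = 318.7 kmol/h; ν_V = −3, so ξ = 318.7/3 = 106.2 kmol/h.
Outlet amounts (n = n₀ + ν ξ):
  U: 660 − 2(106.2) = 447.5
  V: 429 − 3(106.2) = 110.3
  Q: 0 + 1(106.2) = 106.2
  M: 0 + 3(106.2) = 318.7
  R: 649 (inert)

106 kmol/h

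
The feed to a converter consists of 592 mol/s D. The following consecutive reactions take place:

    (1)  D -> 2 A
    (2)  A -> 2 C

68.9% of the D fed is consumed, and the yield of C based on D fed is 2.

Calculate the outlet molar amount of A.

Conversion of D: D consumed = 1ξ₁ = 0.689 × 592 → ξ₁ = 407.9 mol/s.
Yield of C: 2ξ₂ / 592 = 2 → ξ₂ = 592 mol/s.
Outlet amounts (n = n₀ + Σ ν·ξ):
  D: 592 − 1(407.9) = 184.1
  A: 0 + 2(407.9) − 1(592) = 223.8
  C: 0 + 2(592) = 1184

224 mol/s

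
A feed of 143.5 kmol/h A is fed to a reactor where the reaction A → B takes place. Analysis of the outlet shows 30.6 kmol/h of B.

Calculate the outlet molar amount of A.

For B: n = n₀ + 1ξ → 30.6 = 0 + 1ξ, giving ξ = 30.6 kmol/h.
Outlet amounts (n = n₀ + ν ξ):
  A: 143.5 − 1(30.6) = 112.9
  B: 0 + 1(30.6) = 30.6

113 kmol/h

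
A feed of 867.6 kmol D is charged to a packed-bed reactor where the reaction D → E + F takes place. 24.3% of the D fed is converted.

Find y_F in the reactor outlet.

D reacted = 0.243 × 867.6 = 210.8 kmol; ν_D = −1, so ξ = 210.8/1 = 210.8 kmol.
Outlet amounts (n = n₀ + ν ξ):
  D: 867.6 − 1(210.8) = 656.8
  E: 0 + 1(210.8) = 210.8
  F: 0 + 1(210.8) = 210.8
Total out = 1078 kmol; y_F = 210.8 / 1078 = 0.1955.

0.195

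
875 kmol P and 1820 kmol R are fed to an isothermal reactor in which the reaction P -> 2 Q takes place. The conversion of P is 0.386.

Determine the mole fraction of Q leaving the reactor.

0.223

P reacted = 0.386 × 875 = 337.8 kmol; ν_P = −1, so ξ = 337.8/1 = 337.8 kmol.
Outlet amounts (n = n₀ + ν ξ):
  P: 875 − 1(337.8) = 537.2
  Q: 0 + 2(337.8) = 675.5
  R: 1820 (inert)
Total out = 3033 kmol; y_Q = 675.5 / 3033 = 0.2227.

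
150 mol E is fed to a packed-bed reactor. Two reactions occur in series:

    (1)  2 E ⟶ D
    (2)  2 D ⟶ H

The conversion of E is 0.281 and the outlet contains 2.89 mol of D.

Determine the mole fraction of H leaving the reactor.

Conversion of E: E consumed = 2ξ₁ = 0.281 × 150 → ξ₁ = 21.08 mol.
D balance: n_D = 0 + 1ξ₁ − 2ξ₂ = 2.89 → ξ₂ = (1·21.08 − 2.89)/2 = 9.093 mol.
Outlet amounts (n = n₀ + Σ ν·ξ):
  E: 150 − 2(21.08) = 107.8
  D: 0 + 1(21.08) − 2(9.093) = 2.89
  H: 0 + 1(9.093) = 9.093
Total out = 119.8 mol; y_H = 9.093 / 119.8 = 0.07588.

0.0759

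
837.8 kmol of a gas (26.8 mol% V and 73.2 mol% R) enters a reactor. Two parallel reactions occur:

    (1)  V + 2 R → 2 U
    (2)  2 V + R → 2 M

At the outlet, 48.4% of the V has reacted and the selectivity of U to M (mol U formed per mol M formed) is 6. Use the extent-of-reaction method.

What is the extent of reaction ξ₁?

ξ₁ = 81.5 kmol

Conversion of V: V consumed = 0.484 × 224.5 = 108.7 kmol = 1ξ₁ + 2ξ₂.
Selectivity: 2ξ₁ / (2ξ₂) = 6 → ξ₁ = 6 ξ₂.
Substitute: (1·6 + 2) ξ₂ = 108.7 → ξ₂ = 13.58 kmol, ξ₁ = 81.5 kmol.
Outlet amounts (n = n₀ + Σ ν·ξ):
  V: 224.5 − 1(81.5) − 2(13.58) = 115.9
  R: 613.3 − 2(81.5) − 1(13.58) = 436.7
  U: 0 + 2(81.5) = 163
  M: 0 + 2(13.58) = 27.17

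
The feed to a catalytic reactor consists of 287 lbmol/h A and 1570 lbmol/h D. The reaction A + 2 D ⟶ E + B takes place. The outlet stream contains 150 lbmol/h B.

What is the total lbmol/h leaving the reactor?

For B: n = n₀ + 1ξ → 150 = 0 + 1ξ, giving ξ = 150 lbmol/h.
Outlet amounts (n = n₀ + ν ξ):
  A: 287 − 1(150) = 137
  D: 1570 − 2(150) = 1270
  E: 0 + 1(150) = 150
  B: 0 + 1(150) = 150
Total out = 137 + 1270 + 150 + 150 = 1707 lbmol/h.

1710 lbmol/h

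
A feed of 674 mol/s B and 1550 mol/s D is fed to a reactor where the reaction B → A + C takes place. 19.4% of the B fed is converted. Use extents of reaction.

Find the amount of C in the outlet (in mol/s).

B reacted = 0.194 × 674 = 130.8 mol/s; ν_B = −1, so ξ = 130.8/1 = 130.8 mol/s.
Outlet amounts (n = n₀ + ν ξ):
  B: 674 − 1(130.8) = 543.2
  A: 0 + 1(130.8) = 130.8
  C: 0 + 1(130.8) = 130.8
  D: 1550 (inert)

131 mol/s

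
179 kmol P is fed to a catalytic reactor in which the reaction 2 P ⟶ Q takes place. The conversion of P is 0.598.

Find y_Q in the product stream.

0.427

P reacted = 0.598 × 179 = 107 kmol; ν_P = −2, so ξ = 107/2 = 53.52 kmol.
Outlet amounts (n = n₀ + ν ξ):
  P: 179 − 2(53.52) = 71.96
  Q: 0 + 1(53.52) = 53.52
Total out = 125.5 kmol; y_Q = 53.52 / 125.5 = 0.4265.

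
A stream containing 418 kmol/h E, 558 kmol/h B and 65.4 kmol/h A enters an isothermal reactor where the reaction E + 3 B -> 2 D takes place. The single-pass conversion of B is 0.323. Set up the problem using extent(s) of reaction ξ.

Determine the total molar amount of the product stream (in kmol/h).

B reacted = 0.323 × 558 = 180.2 kmol/h; ν_B = −3, so ξ = 180.2/3 = 60.08 kmol/h.
Outlet amounts (n = n₀ + ν ξ):
  E: 418 − 1(60.08) = 357.9
  B: 558 − 3(60.08) = 377.8
  D: 0 + 2(60.08) = 120.2
  A: 65.4 (inert)
Total out = 357.9 + 377.8 + 120.2 + 65.4 = 921.2 kmol/h.

921 kmol/h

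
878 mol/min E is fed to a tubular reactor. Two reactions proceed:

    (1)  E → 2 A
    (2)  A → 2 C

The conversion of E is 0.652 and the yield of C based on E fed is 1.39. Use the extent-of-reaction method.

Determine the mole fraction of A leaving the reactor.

0.259

Conversion of E: E consumed = 1ξ₁ = 0.652 × 878 → ξ₁ = 572.5 mol/min.
Yield of C: 2ξ₂ / 878 = 1.39 → ξ₂ = 610.2 mol/min.
Outlet amounts (n = n₀ + Σ ν·ξ):
  E: 878 − 1(572.5) = 305.5
  A: 0 + 2(572.5) − 1(610.2) = 534.7
  C: 0 + 2(610.2) = 1220
Total out = 2061 mol/min; y_A = 534.7 / 2061 = 0.2595.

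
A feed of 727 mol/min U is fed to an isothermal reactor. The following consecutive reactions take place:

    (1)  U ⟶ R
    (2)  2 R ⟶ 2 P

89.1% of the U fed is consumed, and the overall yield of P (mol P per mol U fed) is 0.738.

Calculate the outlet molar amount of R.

Conversion of U: U consumed = 1ξ₁ = 0.891 × 727 → ξ₁ = 647.8 mol/min.
Yield of P: 2ξ₂ / 727 = 0.738 → ξ₂ = 268.3 mol/min.
Outlet amounts (n = n₀ + Σ ν·ξ):
  U: 727 − 1(647.8) = 79.24
  R: 0 + 1(647.8) − 2(268.3) = 111.2
  P: 0 + 2(268.3) = 536.5

111 mol/min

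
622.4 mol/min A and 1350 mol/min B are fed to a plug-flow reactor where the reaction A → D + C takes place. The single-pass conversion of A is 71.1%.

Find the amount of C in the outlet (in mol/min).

A reacted = 0.711 × 622.4 = 442.5 mol/min; ν_A = −1, so ξ = 442.5/1 = 442.5 mol/min.
Outlet amounts (n = n₀ + ν ξ):
  A: 622.4 − 1(442.5) = 179.9
  D: 0 + 1(442.5) = 442.5
  C: 0 + 1(442.5) = 442.5
  B: 1350 (inert)

443 mol/min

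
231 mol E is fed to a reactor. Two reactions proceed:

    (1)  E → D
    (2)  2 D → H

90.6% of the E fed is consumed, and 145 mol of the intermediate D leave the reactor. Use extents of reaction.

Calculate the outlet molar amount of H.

Conversion of E: E consumed = 1ξ₁ = 0.906 × 231 → ξ₁ = 209.3 mol.
D balance: n_D = 0 + 1ξ₁ − 2ξ₂ = 145 → ξ₂ = (1·209.3 − 145)/2 = 32.14 mol.
Outlet amounts (n = n₀ + Σ ν·ξ):
  E: 231 − 1(209.3) = 21.71
  D: 0 + 1(209.3) − 2(32.14) = 145
  H: 0 + 1(32.14) = 32.14

32.1 mol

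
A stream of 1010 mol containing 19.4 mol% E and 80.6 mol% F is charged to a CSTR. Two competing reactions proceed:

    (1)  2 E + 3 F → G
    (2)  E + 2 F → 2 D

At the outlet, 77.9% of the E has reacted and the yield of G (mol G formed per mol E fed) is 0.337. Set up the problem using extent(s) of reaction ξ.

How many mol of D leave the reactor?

Yield of G: 1ξ₁ / 195.9 = 0.337 → ξ₁ = 66.03 mol.
Conversion of E: 2ξ₁ + 1ξ₂ = 0.779 × 195.9 = 152.6 → ξ₂ = 20.57 mol.
Outlet amounts (n = n₀ + Σ ν·ξ):
  E: 195.9 − 2(66.03) − 1(20.57) = 43.3
  F: 814.1 − 3(66.03) − 2(20.57) = 574.8
  G: 0 + 1(66.03) = 66.03
  D: 0 + 2(20.57) = 41.15

41.1 mol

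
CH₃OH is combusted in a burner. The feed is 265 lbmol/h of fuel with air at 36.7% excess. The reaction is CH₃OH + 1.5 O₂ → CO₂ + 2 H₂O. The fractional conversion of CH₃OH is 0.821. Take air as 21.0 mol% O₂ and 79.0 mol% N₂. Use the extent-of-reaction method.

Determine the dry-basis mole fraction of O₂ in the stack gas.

0.0859

Stoichiometric O₂ = 1.5 × 265 = 397.5 lbmol/h; O₂ fed = 397.5 × 1.367 = 543.4 lbmol/h.
N₂ fed = 543.4 × 79/21 = 2044 lbmol/h.
Fuel reacted = 0.821 × 265 → ξ = 217.6 lbmol/h.
Outlet (n = n₀ + ν ξ):
  CH₃OH: 265 − 1(217.6) = 47.44
  O₂: 543.4 − 1.5(217.6) = 217
  N₂: 2044 (inert)
  CO₂: 0 + 1(217.6) = 217.6
  H₂O: 0 + 2(217.6) = 435.1
Dry total = 2526 lbmol/h; y_O₂ (dry) = 217 / 2526 = 0.08591.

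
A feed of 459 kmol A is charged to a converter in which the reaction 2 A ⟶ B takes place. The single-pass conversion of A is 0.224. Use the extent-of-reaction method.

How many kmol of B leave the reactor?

A reacted = 0.224 × 459 = 102.8 kmol; ν_A = −2, so ξ = 102.8/2 = 51.41 kmol.
Outlet amounts (n = n₀ + ν ξ):
  A: 459 − 2(51.41) = 356.2
  B: 0 + 1(51.41) = 51.41

51.4 kmol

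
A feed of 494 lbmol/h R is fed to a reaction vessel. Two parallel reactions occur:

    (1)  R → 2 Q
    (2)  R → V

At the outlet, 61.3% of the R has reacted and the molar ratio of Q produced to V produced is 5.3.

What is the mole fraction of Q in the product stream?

Conversion of R: R consumed = 0.613 × 494 = 302.8 lbmol/h = 1ξ₁ + 1ξ₂.
Selectivity: 2ξ₁ / (1ξ₂) = 5.3 → ξ₁ = 2.65 ξ₂.
Substitute: (1·2.65 + 1) ξ₂ = 302.8 → ξ₂ = 82.96 lbmol/h, ξ₁ = 219.9 lbmol/h.
Outlet amounts (n = n₀ + Σ ν·ξ):
  R: 494 − 1(219.9) − 1(82.96) = 191.2
  Q: 0 + 2(219.9) = 439.7
  V: 0 + 1(82.96) = 82.96
Total out = 713.9 lbmol/h; y_Q = 439.7 / 713.9 = 0.616.

0.616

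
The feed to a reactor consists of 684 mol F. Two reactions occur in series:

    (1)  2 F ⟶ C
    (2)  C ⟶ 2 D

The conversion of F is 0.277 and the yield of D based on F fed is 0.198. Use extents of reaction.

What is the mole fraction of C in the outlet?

Conversion of F: F consumed = 2ξ₁ = 0.277 × 684 → ξ₁ = 94.73 mol.
Yield of D: 2ξ₂ / 684 = 0.198 → ξ₂ = 67.72 mol.
Outlet amounts (n = n₀ + Σ ν·ξ):
  F: 684 − 2(94.73) = 494.5
  C: 0 + 1(94.73) − 1(67.72) = 27.02
  D: 0 + 2(67.72) = 135.4
Total out = 657 mol; y_C = 27.02 / 657 = 0.04112.

0.0411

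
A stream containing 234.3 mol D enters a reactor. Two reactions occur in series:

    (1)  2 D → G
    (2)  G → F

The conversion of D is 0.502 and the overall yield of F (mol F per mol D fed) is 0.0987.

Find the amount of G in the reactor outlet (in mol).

Conversion of D: D consumed = 2ξ₁ = 0.502 × 234.3 → ξ₁ = 58.81 mol.
Yield of F: 1ξ₂ / 234.3 = 0.0987 → ξ₂ = 23.13 mol.
Outlet amounts (n = n₀ + Σ ν·ξ):
  D: 234.3 − 2(58.81) = 116.7
  G: 0 + 1(58.81) − 1(23.13) = 35.68
  F: 0 + 1(23.13) = 23.13

35.7 mol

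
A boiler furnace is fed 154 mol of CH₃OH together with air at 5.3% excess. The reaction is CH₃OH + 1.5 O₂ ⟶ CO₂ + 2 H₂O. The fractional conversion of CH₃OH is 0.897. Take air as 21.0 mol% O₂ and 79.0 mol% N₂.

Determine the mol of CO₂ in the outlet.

Stoichiometric O₂ = 1.5 × 154 = 231 mol; O₂ fed = 231 × 1.053 = 243.2 mol.
N₂ fed = 243.2 × 79/21 = 915.1 mol.
Fuel reacted = 0.897 × 154 → ξ = 138.1 mol.
Outlet (n = n₀ + ν ξ):
  CH₃OH: 154 − 1(138.1) = 15.86
  O₂: 243.2 − 1.5(138.1) = 36.04
  N₂: 915.1 (inert)
  CO₂: 0 + 1(138.1) = 138.1
  H₂O: 0 + 2(138.1) = 276.3

138 mol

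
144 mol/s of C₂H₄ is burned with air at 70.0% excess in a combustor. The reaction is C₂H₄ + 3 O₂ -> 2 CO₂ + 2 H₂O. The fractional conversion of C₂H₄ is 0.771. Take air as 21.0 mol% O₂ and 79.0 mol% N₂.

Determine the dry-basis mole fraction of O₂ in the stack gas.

0.117

Stoichiometric O₂ = 3 × 144 = 432 mol/s; O₂ fed = 432 × 1.700 = 734.4 mol/s.
N₂ fed = 734.4 × 79/21 = 2763 mol/s.
Fuel reacted = 0.771 × 144 → ξ = 111 mol/s.
Outlet (n = n₀ + ν ξ):
  C₂H₄: 144 − 1(111) = 32.98
  O₂: 734.4 − 3(111) = 401.3
  N₂: 2763 (inert)
  CO₂: 0 + 2(111) = 222
  H₂O: 0 + 2(111) = 222
Dry total = 3419 mol/s; y_O₂ (dry) = 401.3 / 3419 = 0.1174.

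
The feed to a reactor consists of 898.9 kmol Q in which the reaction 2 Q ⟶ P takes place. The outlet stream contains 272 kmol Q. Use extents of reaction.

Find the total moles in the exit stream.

585 kmol

For Q: n = n₀ − 2ξ → 272 = 898.9 − 2ξ, giving ξ = 313.4 kmol.
Outlet amounts (n = n₀ + ν ξ):
  Q: 898.9 − 2(313.4) = 272
  P: 0 + 1(313.4) = 313.4
Total out = 272 + 313.4 = 585.5 kmol.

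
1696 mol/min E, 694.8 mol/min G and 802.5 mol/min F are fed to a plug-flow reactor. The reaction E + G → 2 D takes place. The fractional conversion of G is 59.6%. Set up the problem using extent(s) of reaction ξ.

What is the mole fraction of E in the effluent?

0.401

G reacted = 0.596 × 694.8 = 414.1 mol/min; ν_G = −1, so ξ = 414.1/1 = 414.1 mol/min.
Outlet amounts (n = n₀ + ν ξ):
  E: 1696 − 1(414.1) = 1282
  G: 694.8 − 1(414.1) = 280.7
  D: 0 + 2(414.1) = 828.2
  F: 802.5 (inert)
Total out = 3193 mol/min; y_E = 1282 / 3193 = 0.4014.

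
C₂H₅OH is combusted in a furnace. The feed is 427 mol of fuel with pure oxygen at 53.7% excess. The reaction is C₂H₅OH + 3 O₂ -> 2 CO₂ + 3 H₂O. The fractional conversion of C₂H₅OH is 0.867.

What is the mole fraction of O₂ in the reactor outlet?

Stoichiometric O₂ = 3 × 427 = 1281 mol; O₂ fed = 1281 × 1.537 = 1969 mol.
Fuel reacted = 0.867 × 427 → ξ = 370.2 mol.
Outlet (n = n₀ + ν ξ):
  C₂H₅OH: 427 − 1(370.2) = 56.79
  O₂: 1969 − 3(370.2) = 858.3
  CO₂: 0 + 2(370.2) = 740.4
  H₂O: 0 + 3(370.2) = 1111
Total out = 2766 mol; y_O₂ = 858.3 / 2766 = 0.3103.

0.31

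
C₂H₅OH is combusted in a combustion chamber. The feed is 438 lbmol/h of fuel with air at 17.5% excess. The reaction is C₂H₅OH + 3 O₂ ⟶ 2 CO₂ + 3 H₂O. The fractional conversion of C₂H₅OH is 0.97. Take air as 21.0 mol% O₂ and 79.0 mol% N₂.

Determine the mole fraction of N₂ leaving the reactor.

Stoichiometric O₂ = 3 × 438 = 1314 lbmol/h; O₂ fed = 1314 × 1.175 = 1544 lbmol/h.
N₂ fed = 1544 × 79/21 = 5808 lbmol/h.
Fuel reacted = 0.97 × 438 → ξ = 424.9 lbmol/h.
Outlet (n = n₀ + ν ξ):
  C₂H₅OH: 438 − 1(424.9) = 13.14
  O₂: 1544 − 3(424.9) = 269.4
  N₂: 5808 (inert)
  CO₂: 0 + 2(424.9) = 849.7
  H₂O: 0 + 3(424.9) = 1275
Total out = 8215 lbmol/h; y_N₂ = 5808 / 8215 = 0.707.

0.707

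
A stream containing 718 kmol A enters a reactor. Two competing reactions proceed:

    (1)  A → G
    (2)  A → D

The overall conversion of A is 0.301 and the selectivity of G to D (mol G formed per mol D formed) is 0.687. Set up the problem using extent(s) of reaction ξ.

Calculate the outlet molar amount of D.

128 kmol

Conversion of A: A consumed = 0.301 × 718 = 216.1 kmol = 1ξ₁ + 1ξ₂.
Selectivity: 1ξ₁ / (1ξ₂) = 0.687 → ξ₁ = 0.687 ξ₂.
Substitute: (1·0.687 + 1) ξ₂ = 216.1 → ξ₂ = 128.1 kmol, ξ₁ = 88.01 kmol.
Outlet amounts (n = n₀ + Σ ν·ξ):
  A: 718 − 1(88.01) − 1(128.1) = 501.9
  G: 0 + 1(88.01) = 88.01
  D: 0 + 1(128.1) = 128.1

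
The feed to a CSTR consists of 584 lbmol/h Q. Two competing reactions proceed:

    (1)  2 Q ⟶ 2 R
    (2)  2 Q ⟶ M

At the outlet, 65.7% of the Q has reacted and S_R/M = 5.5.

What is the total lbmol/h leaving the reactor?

533 lbmol/h

Conversion of Q: Q consumed = 0.657 × 584 = 383.7 lbmol/h = 2ξ₁ + 2ξ₂.
Selectivity: 2ξ₁ / (1ξ₂) = 5.5 → ξ₁ = 2.75 ξ₂.
Substitute: (2·2.75 + 2) ξ₂ = 383.7 → ξ₂ = 51.16 lbmol/h, ξ₁ = 140.7 lbmol/h.
Outlet amounts (n = n₀ + Σ ν·ξ):
  Q: 584 − 2(140.7) − 2(51.16) = 200.3
  R: 0 + 2(140.7) = 281.4
  M: 0 + 1(51.16) = 51.16
Total out = 200.3 + 281.4 + 51.16 = 532.8 lbmol/h.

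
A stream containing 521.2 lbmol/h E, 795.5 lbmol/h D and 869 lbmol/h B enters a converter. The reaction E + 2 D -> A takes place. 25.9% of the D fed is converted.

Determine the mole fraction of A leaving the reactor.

0.052

D reacted = 0.259 × 795.5 = 206 lbmol/h; ν_D = −2, so ξ = 206/2 = 103 lbmol/h.
Outlet amounts (n = n₀ + ν ξ):
  E: 521.2 − 1(103) = 418.2
  D: 795.5 − 2(103) = 589.5
  A: 0 + 1(103) = 103
  B: 869 (inert)
Total out = 1980 lbmol/h; y_A = 103 / 1980 = 0.05204.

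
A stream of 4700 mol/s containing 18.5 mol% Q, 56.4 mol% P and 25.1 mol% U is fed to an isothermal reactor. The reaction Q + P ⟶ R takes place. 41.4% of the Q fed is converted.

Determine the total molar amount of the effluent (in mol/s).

Q reacted = 0.414 × 869.5 = 360 mol/s; ν_Q = −1, so ξ = 360/1 = 360 mol/s.
Outlet amounts (n = n₀ + ν ξ):
  Q: 869.5 − 1(360) = 509.5
  P: 2651 − 1(360) = 2291
  R: 0 + 1(360) = 360
  U: 1180 (inert)
Total out = 509.5 + 2291 + 360 + 1180 = 4340 mol/s.

4340 mol/s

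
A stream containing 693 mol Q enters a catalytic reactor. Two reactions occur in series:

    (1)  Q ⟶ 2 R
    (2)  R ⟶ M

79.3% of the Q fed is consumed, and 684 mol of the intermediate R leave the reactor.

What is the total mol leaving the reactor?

1240 mol

Conversion of Q: Q consumed = 1ξ₁ = 0.793 × 693 → ξ₁ = 549.5 mol.
R balance: n_R = 0 + 2ξ₁ − 1ξ₂ = 684 → ξ₂ = (2·549.5 − 684)/1 = 415.1 mol.
Outlet amounts (n = n₀ + Σ ν·ξ):
  Q: 693 − 1(549.5) = 143.5
  R: 0 + 2(549.5) − 1(415.1) = 684
  M: 0 + 1(415.1) = 415.1
Total out = 143.5 + 684 + 415.1 = 1243 mol.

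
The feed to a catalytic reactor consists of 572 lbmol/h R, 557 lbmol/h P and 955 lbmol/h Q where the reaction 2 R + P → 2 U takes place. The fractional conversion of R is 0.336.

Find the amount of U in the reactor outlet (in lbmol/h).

192 lbmol/h

R reacted = 0.336 × 572 = 192.2 lbmol/h; ν_R = −2, so ξ = 192.2/2 = 96.1 lbmol/h.
Outlet amounts (n = n₀ + ν ξ):
  R: 572 − 2(96.1) = 379.8
  P: 557 − 1(96.1) = 460.9
  U: 0 + 2(96.1) = 192.2
  Q: 955 (inert)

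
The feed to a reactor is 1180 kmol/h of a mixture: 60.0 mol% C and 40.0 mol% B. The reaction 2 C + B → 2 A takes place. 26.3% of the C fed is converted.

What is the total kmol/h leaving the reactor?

C reacted = 0.263 × 708 = 186.2 kmol/h; ν_C = −2, so ξ = 186.2/2 = 93.1 kmol/h.
Outlet amounts (n = n₀ + ν ξ):
  C: 708 − 2(93.1) = 521.8
  B: 472 − 1(93.1) = 378.9
  A: 0 + 2(93.1) = 186.2
Total out = 521.8 + 378.9 + 186.2 = 1087 kmol/h.

1090 kmol/h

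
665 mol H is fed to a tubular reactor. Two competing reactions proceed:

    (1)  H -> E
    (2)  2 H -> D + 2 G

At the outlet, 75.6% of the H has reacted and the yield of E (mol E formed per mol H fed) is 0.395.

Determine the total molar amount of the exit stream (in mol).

785 mol

Yield of E: 1ξ₁ / 665 = 0.395 → ξ₁ = 262.7 mol.
Conversion of H: 1ξ₁ + 2ξ₂ = 0.756 × 665 = 502.7 → ξ₂ = 120 mol.
Outlet amounts (n = n₀ + Σ ν·ξ):
  H: 665 − 1(262.7) − 2(120) = 162.3
  E: 0 + 1(262.7) = 262.7
  D: 0 + 1(120) = 120
  G: 0 + 2(120) = 240.1
Total out = 162.3 + 262.7 + 120 + 240.1 = 785 mol.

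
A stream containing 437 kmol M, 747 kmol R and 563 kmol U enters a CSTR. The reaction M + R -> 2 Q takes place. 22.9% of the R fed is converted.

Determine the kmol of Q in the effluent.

342 kmol

R reacted = 0.229 × 747 = 171.1 kmol; ν_R = −1, so ξ = 171.1/1 = 171.1 kmol.
Outlet amounts (n = n₀ + ν ξ):
  M: 437 − 1(171.1) = 265.9
  R: 747 − 1(171.1) = 575.9
  Q: 0 + 2(171.1) = 342.1
  U: 563 (inert)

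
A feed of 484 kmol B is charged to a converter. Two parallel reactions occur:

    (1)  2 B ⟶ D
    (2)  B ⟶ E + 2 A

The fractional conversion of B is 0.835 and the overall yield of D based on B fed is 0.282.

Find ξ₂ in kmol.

ξ₂ = 131 kmol

Yield of D: 1ξ₁ / 484 = 0.282 → ξ₁ = 136.5 kmol.
Conversion of B: 2ξ₁ + 1ξ₂ = 0.835 × 484 = 404.1 → ξ₂ = 131.2 kmol.
Outlet amounts (n = n₀ + Σ ν·ξ):
  B: 484 − 2(136.5) − 1(131.2) = 79.86
  D: 0 + 1(136.5) = 136.5
  E: 0 + 1(131.2) = 131.2
  A: 0 + 2(131.2) = 262.3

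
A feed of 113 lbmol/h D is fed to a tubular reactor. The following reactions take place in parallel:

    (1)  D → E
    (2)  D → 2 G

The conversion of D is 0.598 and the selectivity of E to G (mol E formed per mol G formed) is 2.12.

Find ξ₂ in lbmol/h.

ξ₂ = 12.9 lbmol/h

Conversion of D: D consumed = 0.598 × 113 = 67.57 lbmol/h = 1ξ₁ + 1ξ₂.
Selectivity: 1ξ₁ / (2ξ₂) = 2.12 → ξ₁ = 4.24 ξ₂.
Substitute: (1·4.24 + 1) ξ₂ = 67.57 → ξ₂ = 12.9 lbmol/h, ξ₁ = 54.68 lbmol/h.
Outlet amounts (n = n₀ + Σ ν·ξ):
  D: 113 − 1(54.68) − 1(12.9) = 45.43
  E: 0 + 1(54.68) = 54.68
  G: 0 + 2(12.9) = 25.79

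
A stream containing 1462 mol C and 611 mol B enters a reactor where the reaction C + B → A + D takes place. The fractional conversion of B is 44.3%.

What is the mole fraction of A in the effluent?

0.131

B reacted = 0.443 × 611 = 270.7 mol; ν_B = −1, so ξ = 270.7/1 = 270.7 mol.
Outlet amounts (n = n₀ + ν ξ):
  C: 1462 − 1(270.7) = 1191
  B: 611 − 1(270.7) = 340.3
  A: 0 + 1(270.7) = 270.7
  D: 0 + 1(270.7) = 270.7
Total out = 2073 mol; y_A = 270.7 / 2073 = 0.1306.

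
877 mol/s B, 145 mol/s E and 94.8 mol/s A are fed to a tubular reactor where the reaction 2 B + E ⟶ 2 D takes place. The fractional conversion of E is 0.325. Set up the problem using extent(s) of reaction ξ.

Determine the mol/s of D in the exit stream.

94.2 mol/s

E reacted = 0.325 × 145 = 47.12 mol/s; ν_E = −1, so ξ = 47.12/1 = 47.12 mol/s.
Outlet amounts (n = n₀ + ν ξ):
  B: 877 − 2(47.12) = 782.8
  E: 145 − 1(47.12) = 97.88
  D: 0 + 2(47.12) = 94.25
  A: 94.8 (inert)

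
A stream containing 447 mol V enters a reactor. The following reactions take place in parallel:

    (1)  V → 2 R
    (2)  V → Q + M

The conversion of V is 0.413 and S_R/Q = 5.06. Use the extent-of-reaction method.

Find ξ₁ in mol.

ξ₁ = 132 mol

Conversion of V: V consumed = 0.413 × 447 = 184.6 mol = 1ξ₁ + 1ξ₂.
Selectivity: 2ξ₁ / (1ξ₂) = 5.06 → ξ₁ = 2.53 ξ₂.
Substitute: (1·2.53 + 1) ξ₂ = 184.6 → ξ₂ = 52.3 mol, ξ₁ = 132.3 mol.
Outlet amounts (n = n₀ + Σ ν·ξ):
  V: 447 − 1(132.3) − 1(52.3) = 262.4
  R: 0 + 2(132.3) = 264.6
  Q: 0 + 1(52.3) = 52.3
  M: 0 + 1(52.3) = 52.3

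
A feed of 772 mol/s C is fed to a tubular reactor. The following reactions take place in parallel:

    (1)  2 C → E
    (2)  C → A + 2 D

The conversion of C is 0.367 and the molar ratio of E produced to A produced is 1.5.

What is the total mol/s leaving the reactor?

Conversion of C: C consumed = 0.367 × 772 = 283.3 mol/s = 2ξ₁ + 1ξ₂.
Selectivity: 1ξ₁ / (1ξ₂) = 1.5 → ξ₁ = 1.5 ξ₂.
Substitute: (2·1.5 + 1) ξ₂ = 283.3 → ξ₂ = 70.83 mol/s, ξ₁ = 106.2 mol/s.
Outlet amounts (n = n₀ + Σ ν·ξ):
  C: 772 − 2(106.2) − 1(70.83) = 488.7
  E: 0 + 1(106.2) = 106.2
  A: 0 + 1(70.83) = 70.83
  D: 0 + 2(70.83) = 141.7
Total out = 488.7 + 106.2 + 70.83 + 141.7 = 807.4 mol/s.

807 mol/s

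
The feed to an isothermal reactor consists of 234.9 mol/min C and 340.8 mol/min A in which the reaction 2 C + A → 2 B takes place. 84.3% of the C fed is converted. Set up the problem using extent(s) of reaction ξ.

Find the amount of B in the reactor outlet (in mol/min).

198 mol/min

C reacted = 0.843 × 234.9 = 198 mol/min; ν_C = −2, so ξ = 198/2 = 99.01 mol/min.
Outlet amounts (n = n₀ + ν ξ):
  C: 234.9 − 2(99.01) = 36.88
  A: 340.8 − 1(99.01) = 241.8
  B: 0 + 2(99.01) = 198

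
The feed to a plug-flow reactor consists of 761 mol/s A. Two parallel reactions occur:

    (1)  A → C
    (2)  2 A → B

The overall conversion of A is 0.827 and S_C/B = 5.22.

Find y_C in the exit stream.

0.675

Conversion of A: A consumed = 0.827 × 761 = 629.3 mol/s = 1ξ₁ + 2ξ₂.
Selectivity: 1ξ₁ / (1ξ₂) = 5.22 → ξ₁ = 5.22 ξ₂.
Substitute: (1·5.22 + 2) ξ₂ = 629.3 → ξ₂ = 87.17 mol/s, ξ₁ = 455 mol/s.
Outlet amounts (n = n₀ + Σ ν·ξ):
  A: 761 − 1(455) − 2(87.17) = 131.7
  C: 0 + 1(455) = 455
  B: 0 + 1(87.17) = 87.17
Total out = 673.8 mol/s; y_C = 455 / 673.8 = 0.6753.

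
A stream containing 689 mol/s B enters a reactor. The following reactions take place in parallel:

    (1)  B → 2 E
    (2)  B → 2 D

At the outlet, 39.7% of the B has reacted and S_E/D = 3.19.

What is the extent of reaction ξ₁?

Conversion of B: B consumed = 0.397 × 689 = 273.5 mol/s = 1ξ₁ + 1ξ₂.
Selectivity: 2ξ₁ / (2ξ₂) = 3.19 → ξ₁ = 3.19 ξ₂.
Substitute: (1·3.19 + 1) ξ₂ = 273.5 → ξ₂ = 65.28 mol/s, ξ₁ = 208.3 mol/s.
Outlet amounts (n = n₀ + Σ ν·ξ):
  B: 689 − 1(208.3) − 1(65.28) = 415.5
  E: 0 + 2(208.3) = 416.5
  D: 0 + 2(65.28) = 130.6

ξ₁ = 208 mol/s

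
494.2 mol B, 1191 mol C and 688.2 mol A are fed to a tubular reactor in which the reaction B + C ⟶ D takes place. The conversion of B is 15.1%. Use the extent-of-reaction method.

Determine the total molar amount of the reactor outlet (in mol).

2300 mol

B reacted = 0.151 × 494.2 = 74.62 mol; ν_B = −1, so ξ = 74.62/1 = 74.62 mol.
Outlet amounts (n = n₀ + ν ξ):
  B: 494.2 − 1(74.62) = 419.6
  C: 1191 − 1(74.62) = 1116
  D: 0 + 1(74.62) = 74.62
  A: 688.2 (inert)
Total out = 419.6 + 1116 + 74.62 + 688.2 = 2299 mol.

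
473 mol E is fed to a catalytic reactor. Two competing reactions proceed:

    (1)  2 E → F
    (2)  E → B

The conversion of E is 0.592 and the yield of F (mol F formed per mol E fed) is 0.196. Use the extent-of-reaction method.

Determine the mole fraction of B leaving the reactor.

0.249

Yield of F: 1ξ₁ / 473 = 0.196 → ξ₁ = 92.71 mol.
Conversion of E: 2ξ₁ + 1ξ₂ = 0.592 × 473 = 280 → ξ₂ = 94.6 mol.
Outlet amounts (n = n₀ + Σ ν·ξ):
  E: 473 − 2(92.71) − 1(94.6) = 193
  F: 0 + 1(92.71) = 92.71
  B: 0 + 1(94.6) = 94.6
Total out = 380.3 mol; y_B = 94.6 / 380.3 = 0.2488.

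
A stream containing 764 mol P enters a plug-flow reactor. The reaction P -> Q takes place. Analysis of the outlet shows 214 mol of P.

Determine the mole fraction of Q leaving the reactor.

0.72

For P: n = n₀ − 1ξ → 214 = 764 − 1ξ, giving ξ = 550 mol.
Outlet amounts (n = n₀ + ν ξ):
  P: 764 − 1(550) = 214
  Q: 0 + 1(550) = 550
Total out = 764 mol; y_Q = 550 / 764 = 0.7199.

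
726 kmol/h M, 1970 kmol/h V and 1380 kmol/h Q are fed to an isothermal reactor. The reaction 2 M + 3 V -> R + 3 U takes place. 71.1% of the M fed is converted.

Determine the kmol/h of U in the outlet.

774 kmol/h

M reacted = 0.711 × 726 = 516.2 kmol/h; ν_M = −2, so ξ = 516.2/2 = 258.1 kmol/h.
Outlet amounts (n = n₀ + ν ξ):
  M: 726 − 2(258.1) = 209.8
  V: 1970 − 3(258.1) = 1196
  R: 0 + 1(258.1) = 258.1
  U: 0 + 3(258.1) = 774.3
  Q: 1380 (inert)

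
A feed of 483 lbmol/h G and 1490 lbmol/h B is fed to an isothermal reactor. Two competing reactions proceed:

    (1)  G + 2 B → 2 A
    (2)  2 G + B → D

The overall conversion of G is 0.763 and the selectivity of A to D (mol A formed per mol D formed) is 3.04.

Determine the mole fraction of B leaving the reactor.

0.665

Conversion of G: G consumed = 0.763 × 483 = 368.5 lbmol/h = 1ξ₁ + 2ξ₂.
Selectivity: 2ξ₁ / (1ξ₂) = 3.04 → ξ₁ = 1.52 ξ₂.
Substitute: (1·1.52 + 2) ξ₂ = 368.5 → ξ₂ = 104.7 lbmol/h, ξ₁ = 159.1 lbmol/h.
Outlet amounts (n = n₀ + Σ ν·ξ):
  G: 483 − 1(159.1) − 2(104.7) = 114.5
  B: 1490 − 2(159.1) − 1(104.7) = 1067
  A: 0 + 2(159.1) = 318.3
  D: 0 + 1(104.7) = 104.7
Total out = 1604 lbmol/h; y_B = 1067 / 1604 = 0.665.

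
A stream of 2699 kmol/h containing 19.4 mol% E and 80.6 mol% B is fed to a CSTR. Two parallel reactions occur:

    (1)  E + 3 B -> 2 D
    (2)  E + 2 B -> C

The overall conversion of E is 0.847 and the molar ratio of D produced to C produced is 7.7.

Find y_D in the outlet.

Conversion of E: E consumed = 0.847 × 523.6 = 443.5 kmol/h = 1ξ₁ + 1ξ₂.
Selectivity: 2ξ₁ / (1ξ₂) = 7.7 → ξ₁ = 3.85 ξ₂.
Substitute: (1·3.85 + 1) ξ₂ = 443.5 → ξ₂ = 91.44 kmol/h, ξ₁ = 352.1 kmol/h.
Outlet amounts (n = n₀ + Σ ν·ξ):
  E: 523.6 − 1(352.1) − 1(91.44) = 80.11
  B: 2175 − 3(352.1) − 2(91.44) = 936.4
  D: 0 + 2(352.1) = 704.1
  C: 0 + 1(91.44) = 91.44
Total out = 1812 kmol/h; y_D = 704.1 / 1812 = 0.3886.

0.389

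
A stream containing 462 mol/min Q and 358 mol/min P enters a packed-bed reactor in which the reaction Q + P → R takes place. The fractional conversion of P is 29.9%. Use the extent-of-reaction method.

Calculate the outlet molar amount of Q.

355 mol/min

P reacted = 0.299 × 358 = 107 mol/min; ν_P = −1, so ξ = 107/1 = 107 mol/min.
Outlet amounts (n = n₀ + ν ξ):
  Q: 462 − 1(107) = 355
  P: 358 − 1(107) = 251
  R: 0 + 1(107) = 107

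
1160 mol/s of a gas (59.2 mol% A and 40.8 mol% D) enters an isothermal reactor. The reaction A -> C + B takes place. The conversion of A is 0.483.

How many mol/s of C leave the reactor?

A reacted = 0.483 × 686.7 = 331.7 mol/s; ν_A = −1, so ξ = 331.7/1 = 331.7 mol/s.
Outlet amounts (n = n₀ + ν ξ):
  A: 686.7 − 1(331.7) = 355
  C: 0 + 1(331.7) = 331.7
  B: 0 + 1(331.7) = 331.7
  D: 473.3 (inert)

332 mol/s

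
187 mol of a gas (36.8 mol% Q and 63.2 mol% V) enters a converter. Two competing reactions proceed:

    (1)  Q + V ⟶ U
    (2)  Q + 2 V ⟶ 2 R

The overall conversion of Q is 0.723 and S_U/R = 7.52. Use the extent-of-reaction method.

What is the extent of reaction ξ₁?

ξ₁ = 46.7 mol

Conversion of Q: Q consumed = 0.723 × 68.82 = 49.75 mol = 1ξ₁ + 1ξ₂.
Selectivity: 1ξ₁ / (2ξ₂) = 7.52 → ξ₁ = 15.04 ξ₂.
Substitute: (1·15.04 + 1) ξ₂ = 49.75 → ξ₂ = 3.102 mol, ξ₁ = 46.65 mol.
Outlet amounts (n = n₀ + Σ ν·ξ):
  Q: 68.82 − 1(46.65) − 1(3.102) = 19.06
  V: 118.2 − 1(46.65) − 2(3.102) = 65.33
  U: 0 + 1(46.65) = 46.65
  R: 0 + 2(3.102) = 6.204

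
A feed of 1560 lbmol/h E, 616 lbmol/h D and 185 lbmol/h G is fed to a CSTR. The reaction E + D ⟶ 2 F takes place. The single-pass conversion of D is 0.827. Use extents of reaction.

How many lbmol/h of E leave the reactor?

D reacted = 0.827 × 616 = 509.4 lbmol/h; ν_D = −1, so ξ = 509.4/1 = 509.4 lbmol/h.
Outlet amounts (n = n₀ + ν ξ):
  E: 1560 − 1(509.4) = 1051
  D: 616 − 1(509.4) = 106.6
  F: 0 + 2(509.4) = 1019
  G: 185 (inert)

1050 lbmol/h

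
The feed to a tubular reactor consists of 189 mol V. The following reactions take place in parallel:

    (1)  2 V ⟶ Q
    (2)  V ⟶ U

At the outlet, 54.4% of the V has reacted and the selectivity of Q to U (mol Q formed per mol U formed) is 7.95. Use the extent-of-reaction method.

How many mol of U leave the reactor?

Conversion of V: V consumed = 0.544 × 189 = 102.8 mol = 2ξ₁ + 1ξ₂.
Selectivity: 1ξ₁ / (1ξ₂) = 7.95 → ξ₁ = 7.95 ξ₂.
Substitute: (2·7.95 + 1) ξ₂ = 102.8 → ξ₂ = 6.084 mol, ξ₁ = 48.37 mol.
Outlet amounts (n = n₀ + Σ ν·ξ):
  V: 189 − 2(48.37) − 1(6.084) = 86.18
  Q: 0 + 1(48.37) = 48.37
  U: 0 + 1(6.084) = 6.084

6.08 mol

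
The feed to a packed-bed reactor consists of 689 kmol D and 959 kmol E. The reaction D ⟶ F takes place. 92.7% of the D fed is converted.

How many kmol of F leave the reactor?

639 kmol

D reacted = 0.927 × 689 = 638.7 kmol; ν_D = −1, so ξ = 638.7/1 = 638.7 kmol.
Outlet amounts (n = n₀ + ν ξ):
  D: 689 − 1(638.7) = 50.3
  F: 0 + 1(638.7) = 638.7
  E: 959 (inert)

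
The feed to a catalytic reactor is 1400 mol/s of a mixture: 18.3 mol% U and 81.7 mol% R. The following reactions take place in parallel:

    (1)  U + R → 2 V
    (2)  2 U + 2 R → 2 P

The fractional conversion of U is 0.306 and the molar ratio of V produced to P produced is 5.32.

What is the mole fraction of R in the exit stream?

0.773

Conversion of U: U consumed = 0.306 × 256.2 = 78.4 mol/s = 1ξ₁ + 2ξ₂.
Selectivity: 2ξ₁ / (2ξ₂) = 5.32 → ξ₁ = 5.32 ξ₂.
Substitute: (1·5.32 + 2) ξ₂ = 78.4 → ξ₂ = 10.71 mol/s, ξ₁ = 56.98 mol/s.
Outlet amounts (n = n₀ + Σ ν·ξ):
  U: 256.2 − 1(56.98) − 2(10.71) = 177.8
  R: 1144 − 1(56.98) − 2(10.71) = 1065
  V: 0 + 2(56.98) = 114
  P: 0 + 2(10.71) = 21.42
Total out = 1379 mol/s; y_R = 1065 / 1379 = 0.7728.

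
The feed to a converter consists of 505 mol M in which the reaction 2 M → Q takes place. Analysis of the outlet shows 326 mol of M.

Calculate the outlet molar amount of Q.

89.5 mol

For M: n = n₀ − 2ξ → 326 = 505 − 2ξ, giving ξ = 89.5 mol.
Outlet amounts (n = n₀ + ν ξ):
  M: 505 − 2(89.5) = 326
  Q: 0 + 1(89.5) = 89.5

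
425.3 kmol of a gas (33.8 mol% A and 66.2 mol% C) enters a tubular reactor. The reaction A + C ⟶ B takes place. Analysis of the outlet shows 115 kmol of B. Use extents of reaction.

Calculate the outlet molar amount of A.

For B: n = n₀ + 1ξ → 115 = 0 + 1ξ, giving ξ = 115 kmol.
Outlet amounts (n = n₀ + ν ξ):
  A: 143.8 − 1(115) = 28.75
  C: 281.5 − 1(115) = 166.5
  B: 0 + 1(115) = 115

28.8 kmol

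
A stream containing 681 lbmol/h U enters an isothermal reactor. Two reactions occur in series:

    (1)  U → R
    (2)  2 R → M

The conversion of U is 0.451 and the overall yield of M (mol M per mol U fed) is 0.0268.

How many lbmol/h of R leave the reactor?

271 lbmol/h

Conversion of U: U consumed = 1ξ₁ = 0.451 × 681 → ξ₁ = 307.1 lbmol/h.
Yield of M: 1ξ₂ / 681 = 0.0268 → ξ₂ = 18.25 lbmol/h.
Outlet amounts (n = n₀ + Σ ν·ξ):
  U: 681 − 1(307.1) = 373.9
  R: 0 + 1(307.1) − 2(18.25) = 270.6
  M: 0 + 1(18.25) = 18.25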